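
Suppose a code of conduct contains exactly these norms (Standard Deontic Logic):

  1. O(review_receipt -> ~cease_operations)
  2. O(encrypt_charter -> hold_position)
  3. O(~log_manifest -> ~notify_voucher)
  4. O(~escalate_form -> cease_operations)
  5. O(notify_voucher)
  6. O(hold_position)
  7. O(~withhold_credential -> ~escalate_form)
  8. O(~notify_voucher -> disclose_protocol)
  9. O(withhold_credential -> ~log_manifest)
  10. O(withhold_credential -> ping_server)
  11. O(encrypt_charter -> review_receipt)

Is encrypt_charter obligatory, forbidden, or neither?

From premise 5 we have O(notify_voucher).
Premise 3 is O(~log_manifest -> ~notify_voucher); contrapositively O(notify_voucher -> log_manifest). Since O(notify_voucher) holds, K gives O(log_manifest).
Premise 9, O(withhold_credential -> ~log_manifest), contraposes to O(log_manifest -> ~withhold_credential); with O(log_manifest) we get O(~withhold_credential).
Applying K to premise 7 (O(~withhold_credential -> ~escalate_form)) and O(~withhold_credential) yields O(~escalate_form).
From O(~escalate_form) and premise 4, O(~escalate_form -> cease_operations), we obtain O(cease_operations).
Premise 1 is O(review_receipt -> ~cease_operations); contrapositively O(cease_operations -> ~review_receipt). Since O(cease_operations) holds, K gives O(~review_receipt).
Premise 11 is O(encrypt_charter -> review_receipt); contrapositively O(~review_receipt -> ~encrypt_charter). Since O(~review_receipt) holds, K gives O(~encrypt_charter).
Premises 2, 6, 8, 10 do not contribute to this derivation.
Thus O(~encrypt_charter), which is F(encrypt_charter): encrypt_charter is forbidden.

Forbidden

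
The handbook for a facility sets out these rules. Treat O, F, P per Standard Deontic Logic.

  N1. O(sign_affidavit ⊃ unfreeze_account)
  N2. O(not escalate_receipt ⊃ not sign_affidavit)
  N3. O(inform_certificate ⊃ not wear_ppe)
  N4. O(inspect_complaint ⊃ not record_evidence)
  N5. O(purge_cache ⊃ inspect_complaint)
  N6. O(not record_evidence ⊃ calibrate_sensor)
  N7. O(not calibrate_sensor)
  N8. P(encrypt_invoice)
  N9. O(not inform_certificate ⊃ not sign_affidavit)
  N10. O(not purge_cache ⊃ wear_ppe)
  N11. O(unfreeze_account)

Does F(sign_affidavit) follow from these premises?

Yes

Premise 7 gives O(not calibrate_sensor).
Premise 6, O(not record_evidence ⊃ calibrate_sensor), contraposes to O(not calibrate_sensor ⊃ record_evidence); with O(not calibrate_sensor) we get O(record_evidence).
Premise 4 is O(inspect_complaint ⊃ not record_evidence); contrapositively O(record_evidence ⊃ not inspect_complaint). Since O(record_evidence) holds, K gives O(not inspect_complaint).
Premise 5, O(purge_cache ⊃ inspect_complaint), contraposes to O(not inspect_complaint ⊃ not purge_cache); with O(not inspect_complaint) we get O(not purge_cache).
Premise 10 is O(not purge_cache ⊃ wear_ppe); since O(not purge_cache), deontic closure gives O(wear_ppe).
Premise 3 is O(inform_certificate ⊃ not wear_ppe); contrapositively O(wear_ppe ⊃ not inform_certificate). Since O(wear_ppe) holds, K gives O(not inform_certificate).
From O(not inform_certificate) and premise 9, O(not inform_certificate ⊃ not sign_affidavit), we obtain O(not sign_affidavit).
Premises 1, 2, 8, 11 do not contribute to this derivation.
So O(not sign_affidavit) holds, i.e. F(sign_affidavit). The claim follows.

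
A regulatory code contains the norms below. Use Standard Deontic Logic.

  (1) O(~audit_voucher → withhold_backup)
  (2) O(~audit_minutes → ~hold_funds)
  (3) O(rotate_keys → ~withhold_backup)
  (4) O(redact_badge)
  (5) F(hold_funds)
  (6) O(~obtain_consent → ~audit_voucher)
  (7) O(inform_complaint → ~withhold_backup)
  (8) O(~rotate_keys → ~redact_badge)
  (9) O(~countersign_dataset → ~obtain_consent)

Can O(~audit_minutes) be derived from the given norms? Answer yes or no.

No

Premise 2 is O(~audit_minutes → ~hold_funds); even if O(~hold_funds) held, inferring O(~audit_minutes) would be affirming the consequent — invalid.
No other premise forces O(~audit_minutes). An ideal world satisfying every premise can still have ~audit_minutes false, so O(~audit_minutes) is not derivable.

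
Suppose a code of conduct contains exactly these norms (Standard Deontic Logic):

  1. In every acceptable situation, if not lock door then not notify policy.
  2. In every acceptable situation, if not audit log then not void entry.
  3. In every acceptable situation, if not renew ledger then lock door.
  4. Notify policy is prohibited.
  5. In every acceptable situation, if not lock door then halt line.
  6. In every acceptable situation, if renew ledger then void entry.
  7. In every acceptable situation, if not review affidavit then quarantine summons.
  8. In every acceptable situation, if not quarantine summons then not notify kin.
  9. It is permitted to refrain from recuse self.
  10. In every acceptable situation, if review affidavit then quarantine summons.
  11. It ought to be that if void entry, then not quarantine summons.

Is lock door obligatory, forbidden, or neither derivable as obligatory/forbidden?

Obligatory

By case analysis on review_affidavit: premise 10 gives O(review_affidavit → quarantine_summons) and premise 7 gives O(¬review_affidavit → quarantine_summons), so O(quarantine_summons) either way.
The contrapositive of premise 11 (O(void_entry → ¬quarantine_summons)) is O(quarantine_summons → ¬void_entry), and O(quarantine_summons) is already established, so O(¬void_entry).
Premise 6, O(renew_ledger → void_entry), contraposes to O(¬void_entry → ¬renew_ledger); with O(¬void_entry) we get O(¬renew_ledger).
With premise 3, O(¬renew_ledger → lock_door), the K-axiom yields O(lock_door).
Premises 1, 2, 4, 5, 8, 9 do not contribute to this derivation.
Hence lock_door is obligatory.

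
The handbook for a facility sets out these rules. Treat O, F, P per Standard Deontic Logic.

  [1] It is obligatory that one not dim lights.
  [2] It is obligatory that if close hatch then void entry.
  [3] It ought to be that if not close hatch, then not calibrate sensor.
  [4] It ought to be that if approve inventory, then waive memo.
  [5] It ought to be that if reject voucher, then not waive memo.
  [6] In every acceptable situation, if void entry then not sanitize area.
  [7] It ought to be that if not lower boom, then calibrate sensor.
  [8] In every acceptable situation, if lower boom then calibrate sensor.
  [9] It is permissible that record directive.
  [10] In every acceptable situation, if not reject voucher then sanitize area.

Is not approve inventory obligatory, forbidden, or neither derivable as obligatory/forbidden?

Obligatory

By case analysis on ¬lower_boom: premise 7 gives O(¬lower_boom → calibrate_sensor) and premise 8 gives O(lower_boom → calibrate_sensor), so O(calibrate_sensor) either way.
The contrapositive of premise 3 (O(¬close_hatch → ¬calibrate_sensor)) is O(calibrate_sensor → close_hatch), and O(calibrate_sensor) is already established, so O(close_hatch).
From O(close_hatch) and premise 2, O(close_hatch → void_entry), we obtain O(void_entry).
From O(void_entry) and premise 6, O(void_entry → ¬sanitize_area), we obtain O(¬sanitize_area).
Premise 10, O(¬reject_voucher → sanitize_area), contraposes to O(¬sanitize_area → reject_voucher); with O(¬sanitize_area) we get O(reject_voucher).
Applying K to premise 5 (O(reject_voucher → ¬waive_memo)) and O(reject_voucher) yields O(¬waive_memo).
The contrapositive of premise 4 (O(approve_inventory → waive_memo)) is O(¬waive_memo → ¬approve_inventory), and O(¬waive_memo) is already established, so O(¬approve_inventory).
Premises 1, 9 do not contribute to this derivation.
Hence ¬approve_inventory is obligatory.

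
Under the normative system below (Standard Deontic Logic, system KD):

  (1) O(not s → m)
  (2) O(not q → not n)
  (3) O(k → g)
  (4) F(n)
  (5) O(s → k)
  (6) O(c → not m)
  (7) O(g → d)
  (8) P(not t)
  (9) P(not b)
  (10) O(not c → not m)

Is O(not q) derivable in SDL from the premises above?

Premise 2 is O(not q → not n); even if O(not n) held, inferring O(not q) would be affirming the consequent — invalid.
No other premise forces O(not q). An ideal world satisfying every premise can still have not q false, so O(not q) is not derivable.

No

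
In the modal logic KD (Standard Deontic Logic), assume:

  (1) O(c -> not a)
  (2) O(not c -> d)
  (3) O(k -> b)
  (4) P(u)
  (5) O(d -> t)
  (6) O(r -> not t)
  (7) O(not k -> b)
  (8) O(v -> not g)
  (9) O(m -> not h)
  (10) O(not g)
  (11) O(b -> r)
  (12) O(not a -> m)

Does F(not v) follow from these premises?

No

Premise 8 is O(v -> not g); even if O(not g) held, inferring O(v) would be affirming the consequent — invalid.
No other premise forces O(v). An ideal world satisfying every premise can still have not v true, so F(not v) is not derivable.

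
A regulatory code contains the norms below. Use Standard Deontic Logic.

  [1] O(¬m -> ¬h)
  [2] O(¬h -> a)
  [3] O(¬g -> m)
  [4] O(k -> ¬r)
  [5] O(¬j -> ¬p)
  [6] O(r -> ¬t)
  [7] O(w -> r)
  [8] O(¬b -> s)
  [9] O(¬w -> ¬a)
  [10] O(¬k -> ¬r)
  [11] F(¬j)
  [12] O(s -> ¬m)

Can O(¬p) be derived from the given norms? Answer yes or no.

No

Premise 5 is O(¬j -> ¬p), but O(¬j) is not derivable from the premises, so it does not yield O(¬p).
No other premise forces O(¬p). An ideal world satisfying every premise can still have ¬p false, so O(¬p) is not derivable.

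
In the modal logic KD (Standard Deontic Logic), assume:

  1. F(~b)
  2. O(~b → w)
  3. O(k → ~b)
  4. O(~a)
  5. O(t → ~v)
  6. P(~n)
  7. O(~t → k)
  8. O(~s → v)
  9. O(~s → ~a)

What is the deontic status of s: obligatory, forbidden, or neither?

Obligatory

F(~b) at premise 1 means O(b).
The contrapositive of premise 3 (O(k → ~b)) is O(b → ~k), and O(b) is already established, so O(~k).
The contrapositive of premise 7 (O(~t → k)) is O(~k → t), and O(~k) is already established, so O(t).
Applying K to premise 5 (O(t → ~v)) and O(t) yields O(~v).
Premise 8 is O(~s → v); contrapositively O(~v → s). Since O(~v) holds, K gives O(s).
Premises 2, 4, 6, 9 do not contribute to this derivation.
Hence s is obligatory.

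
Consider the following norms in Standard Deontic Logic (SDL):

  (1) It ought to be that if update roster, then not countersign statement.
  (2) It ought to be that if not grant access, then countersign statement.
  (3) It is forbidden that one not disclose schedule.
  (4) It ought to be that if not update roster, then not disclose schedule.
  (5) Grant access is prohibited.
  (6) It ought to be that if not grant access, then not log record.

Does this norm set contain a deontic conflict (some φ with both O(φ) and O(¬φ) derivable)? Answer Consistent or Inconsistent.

F(¬disclose_schedule) at premise 3 means O(disclose_schedule).
The contrapositive of premise 4 (O(¬update_roster → ¬disclose_schedule)) is O(disclose_schedule → update_roster), and O(disclose_schedule) is already established, so O(update_roster).
With premise 1, O(update_roster → ¬countersign_statement), the K-axiom yields O(¬countersign_statement).
Premise 2, O(¬grant_access → countersign_statement), contraposes to O(¬countersign_statement → grant_access); with O(¬countersign_statement) we get O(grant_access).
However, F(grant_access) at premise 5 amounts to O(¬grant_access).
We now have both O(grant_access) and O(¬grant_access) — grant_access is simultaneously obligatory and forbidden, violating the D-axiom.

Inconsistent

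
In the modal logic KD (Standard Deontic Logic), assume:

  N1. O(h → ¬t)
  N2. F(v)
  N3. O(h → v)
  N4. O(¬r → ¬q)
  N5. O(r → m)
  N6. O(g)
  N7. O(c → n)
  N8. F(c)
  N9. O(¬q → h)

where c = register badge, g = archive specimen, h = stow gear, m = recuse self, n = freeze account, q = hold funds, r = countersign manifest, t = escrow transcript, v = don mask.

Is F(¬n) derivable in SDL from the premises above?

Premise 7 is O(c → n), but O(c) is not derivable from the premises, so it does not yield O(n).
No other premise forces O(n). An ideal world satisfying every premise can still have ¬n true, so F(¬n) is not derivable.

No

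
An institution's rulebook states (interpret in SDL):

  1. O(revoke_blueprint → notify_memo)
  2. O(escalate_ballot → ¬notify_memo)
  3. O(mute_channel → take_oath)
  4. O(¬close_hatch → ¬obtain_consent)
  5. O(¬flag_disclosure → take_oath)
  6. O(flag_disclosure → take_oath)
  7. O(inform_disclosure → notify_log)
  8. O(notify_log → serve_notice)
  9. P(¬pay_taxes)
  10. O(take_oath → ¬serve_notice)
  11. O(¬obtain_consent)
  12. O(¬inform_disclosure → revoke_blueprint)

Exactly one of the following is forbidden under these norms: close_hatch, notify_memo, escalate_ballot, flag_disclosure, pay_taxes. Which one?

By case analysis on ¬flag_disclosure: premise 5 gives O(¬flag_disclosure → take_oath) and premise 6 gives O(flag_disclosure → take_oath), so O(take_oath) either way.
Applying K to premise 10 (O(take_oath → ¬serve_notice)) and O(take_oath) yields O(¬serve_notice).
Premise 8, O(notify_log → serve_notice), contraposes to O(¬serve_notice → ¬notify_log); with O(¬serve_notice) we get O(¬notify_log).
The contrapositive of premise 7 (O(inform_disclosure → notify_log)) is O(¬notify_log → ¬inform_disclosure), and O(¬notify_log) is already established, so O(¬inform_disclosure).
Premise 12 is O(¬inform_disclosure → revoke_blueprint); since O(¬inform_disclosure), deontic closure gives O(revoke_blueprint).
Applying K to premise 1 (O(revoke_blueprint → notify_memo)) and O(revoke_blueprint) yields O(notify_memo).
Premise 2 is O(escalate_ballot → ¬notify_memo); contrapositively O(notify_memo → ¬escalate_ballot). Since O(notify_memo) holds, K gives O(¬escalate_ballot).
So O(¬escalate_ballot) holds, i.e. escalate_ballot is forbidden. None of the other listed options is forbidden under the premises.

escalate_ballot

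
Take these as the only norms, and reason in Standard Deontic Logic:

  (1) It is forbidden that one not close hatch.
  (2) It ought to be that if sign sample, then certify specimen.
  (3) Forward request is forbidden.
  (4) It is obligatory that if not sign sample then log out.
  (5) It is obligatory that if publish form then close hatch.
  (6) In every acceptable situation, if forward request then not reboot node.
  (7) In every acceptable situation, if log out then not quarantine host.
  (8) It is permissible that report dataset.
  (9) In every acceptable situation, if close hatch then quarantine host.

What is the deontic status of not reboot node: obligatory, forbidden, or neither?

Neither

Premise 6 is O(forward_request → ¬reboot_node), but O(forward_request) is not derivable from the premises, so it does not yield O(¬reboot_node).
No premise or chain of K-axiom applications forces O(¬reboot_node), and none forces O(reboot_node). So ¬reboot_node is neither obligatory nor forbidden under these norms.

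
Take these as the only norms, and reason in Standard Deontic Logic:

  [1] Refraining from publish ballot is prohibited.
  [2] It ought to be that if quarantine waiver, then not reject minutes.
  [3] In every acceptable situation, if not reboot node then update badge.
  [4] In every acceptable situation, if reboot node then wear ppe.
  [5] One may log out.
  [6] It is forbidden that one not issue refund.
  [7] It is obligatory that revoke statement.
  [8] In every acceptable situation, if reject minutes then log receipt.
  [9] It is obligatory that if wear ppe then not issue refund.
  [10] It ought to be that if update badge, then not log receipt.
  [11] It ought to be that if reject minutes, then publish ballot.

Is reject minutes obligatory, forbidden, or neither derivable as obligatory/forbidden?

F(¬issue_refund) at premise 6 means O(issue_refund).
Premise 9, O(wear_ppe → ¬issue_refund), contraposes to O(issue_refund → ¬wear_ppe); with O(issue_refund) we get O(¬wear_ppe).
Premise 4, O(reboot_node → wear_ppe), contraposes to O(¬wear_ppe → ¬reboot_node); with O(¬wear_ppe) we get O(¬reboot_node).
Applying K to premise 3 (O(¬reboot_node → update_badge)) and O(¬reboot_node) yields O(update_badge).
From O(update_badge) and premise 10, O(update_badge → ¬log_receipt), we obtain O(¬log_receipt).
Premise 8, O(reject_minutes → log_receipt), contraposes to O(¬log_receipt → ¬reject_minutes); with O(¬log_receipt) we get O(¬reject_minutes).
Premises 1, 2, 5, 7, 11 do not contribute to this derivation.
Thus O(¬reject_minutes), which is F(reject_minutes): reject_minutes is forbidden.

Forbidden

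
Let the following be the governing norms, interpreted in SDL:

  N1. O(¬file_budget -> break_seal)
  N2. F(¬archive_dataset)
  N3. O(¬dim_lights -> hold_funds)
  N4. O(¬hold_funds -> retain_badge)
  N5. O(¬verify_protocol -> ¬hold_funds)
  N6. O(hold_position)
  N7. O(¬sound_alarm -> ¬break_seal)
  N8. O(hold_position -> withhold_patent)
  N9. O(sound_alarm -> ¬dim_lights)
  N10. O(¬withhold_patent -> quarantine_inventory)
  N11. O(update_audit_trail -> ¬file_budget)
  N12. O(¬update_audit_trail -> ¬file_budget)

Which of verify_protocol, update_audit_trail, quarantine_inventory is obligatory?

By case analysis on update_audit_trail: premise 11 gives O(update_audit_trail -> ¬file_budget) and premise 12 gives O(¬update_audit_trail -> ¬file_budget), so O(¬file_budget) either way.
Applying K to premise 1 (O(¬file_budget -> break_seal)) and O(¬file_budget) yields O(break_seal).
Premise 7, O(¬sound_alarm -> ¬break_seal), contraposes to O(break_seal -> sound_alarm); with O(break_seal) we get O(sound_alarm).
With premise 9, O(sound_alarm -> ¬dim_lights), the K-axiom yields O(¬dim_lights).
From O(¬dim_lights) and premise 3, O(¬dim_lights -> hold_funds), we obtain O(hold_funds).
The contrapositive of premise 5 (O(¬verify_protocol -> ¬hold_funds)) is O(hold_funds -> verify_protocol), and O(hold_funds) is already established, so O(verify_protocol).
So O(verify_protocol) holds — verify_protocol is obligatory. None of the other listed options is made obligatory by any chain of premises.

verify_protocol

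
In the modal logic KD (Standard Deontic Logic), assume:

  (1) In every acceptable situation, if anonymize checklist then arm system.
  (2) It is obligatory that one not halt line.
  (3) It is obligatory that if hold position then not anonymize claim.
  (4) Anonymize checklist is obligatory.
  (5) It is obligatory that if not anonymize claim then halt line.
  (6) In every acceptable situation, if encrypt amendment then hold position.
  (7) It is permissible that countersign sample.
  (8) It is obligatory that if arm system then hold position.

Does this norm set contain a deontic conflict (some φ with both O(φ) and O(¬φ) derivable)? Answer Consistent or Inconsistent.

From premise 4 we have O(anonymize_checklist).
From O(anonymize_checklist) and premise 1, O(anonymize_checklist → arm_system), we obtain O(arm_system).
Applying K to premise 8 (O(arm_system → hold_position)) and O(arm_system) yields O(hold_position).
Applying K to premise 3 (O(hold_position → ¬anonymize_claim)) and O(hold_position) yields O(¬anonymize_claim).
With premise 5, O(¬anonymize_claim → halt_line), the K-axiom yields O(halt_line).
But premise 2 directly asserts O(¬halt_line).
We now have both O(halt_line) and O(¬halt_line) — halt_line is simultaneously obligatory and forbidden, violating the D-axiom.

Inconsistent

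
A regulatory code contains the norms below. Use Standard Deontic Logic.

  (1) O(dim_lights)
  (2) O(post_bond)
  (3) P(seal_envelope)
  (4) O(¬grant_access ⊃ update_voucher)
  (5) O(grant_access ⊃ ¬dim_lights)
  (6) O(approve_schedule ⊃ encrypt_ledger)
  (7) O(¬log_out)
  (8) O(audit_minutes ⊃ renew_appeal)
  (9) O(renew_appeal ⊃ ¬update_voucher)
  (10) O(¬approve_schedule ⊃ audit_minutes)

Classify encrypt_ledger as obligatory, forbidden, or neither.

From premise 1 we have O(dim_lights).
The contrapositive of premise 5 (O(grant_access ⊃ ¬dim_lights)) is O(dim_lights ⊃ ¬grant_access), and O(dim_lights) is already established, so O(¬grant_access).
Premise 4 is O(¬grant_access ⊃ update_voucher); since O(¬grant_access), deontic closure gives O(update_voucher).
The contrapositive of premise 9 (O(renew_appeal ⊃ ¬update_voucher)) is O(update_voucher ⊃ ¬renew_appeal), and O(update_voucher) is already established, so O(¬renew_appeal).
Premise 8, O(audit_minutes ⊃ renew_appeal), contraposes to O(¬renew_appeal ⊃ ¬audit_minutes); with O(¬renew_appeal) we get O(¬audit_minutes).
Premise 10 is O(¬approve_schedule ⊃ audit_minutes); contrapositively O(¬audit_minutes ⊃ approve_schedule). Since O(¬audit_minutes) holds, K gives O(approve_schedule).
From O(approve_schedule) and premise 6, O(approve_schedule ⊃ encrypt_ledger), we obtain O(encrypt_ledger).
Premises 2, 3, 7 do not contribute to this derivation.
Hence encrypt_ledger is obligatory.

Obligatory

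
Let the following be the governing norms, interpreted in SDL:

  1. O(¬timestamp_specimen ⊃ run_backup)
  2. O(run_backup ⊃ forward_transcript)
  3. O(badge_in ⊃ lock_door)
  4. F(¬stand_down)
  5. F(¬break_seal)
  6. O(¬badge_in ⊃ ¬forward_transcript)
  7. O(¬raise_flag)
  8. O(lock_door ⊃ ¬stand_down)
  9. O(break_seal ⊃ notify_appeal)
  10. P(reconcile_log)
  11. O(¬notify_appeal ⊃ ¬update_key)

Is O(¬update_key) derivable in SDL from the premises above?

Premise 11 is O(¬notify_appeal ⊃ ¬update_key), but O(¬notify_appeal) is not derivable from the premises, so it does not yield O(¬update_key).
No other premise forces O(¬update_key). An ideal world satisfying every premise can still have ¬update_key false, so O(¬update_key) is not derivable.

No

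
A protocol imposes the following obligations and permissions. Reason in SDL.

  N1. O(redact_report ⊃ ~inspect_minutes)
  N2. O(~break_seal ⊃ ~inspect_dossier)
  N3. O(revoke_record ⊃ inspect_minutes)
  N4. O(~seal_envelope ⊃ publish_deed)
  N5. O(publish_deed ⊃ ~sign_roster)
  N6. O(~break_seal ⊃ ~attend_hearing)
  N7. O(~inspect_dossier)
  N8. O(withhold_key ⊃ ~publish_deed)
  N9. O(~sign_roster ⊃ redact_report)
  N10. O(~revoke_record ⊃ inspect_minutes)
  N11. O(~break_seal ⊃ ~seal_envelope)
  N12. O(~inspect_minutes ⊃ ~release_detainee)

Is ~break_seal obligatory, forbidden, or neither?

Premises 10 and 3 cover both cases: O(~revoke_record ⊃ inspect_minutes) and O(revoke_record ⊃ inspect_minutes). Since ~revoke_record ∨ revoke_record is a tautology, O(inspect_minutes) follows.
The contrapositive of premise 1 (O(redact_report ⊃ ~inspect_minutes)) is O(inspect_minutes ⊃ ~redact_report), and O(inspect_minutes) is already established, so O(~redact_report).
Premise 9 is O(~sign_roster ⊃ redact_report); contrapositively O(~redact_report ⊃ sign_roster). Since O(~redact_report) holds, K gives O(sign_roster).
Premise 5 is O(publish_deed ⊃ ~sign_roster); contrapositively O(sign_roster ⊃ ~publish_deed). Since O(sign_roster) holds, K gives O(~publish_deed).
The contrapositive of premise 4 (O(~seal_envelope ⊃ publish_deed)) is O(~publish_deed ⊃ seal_envelope), and O(~publish_deed) is already established, so O(seal_envelope).
Premise 11, O(~break_seal ⊃ ~seal_envelope), contraposes to O(seal_envelope ⊃ break_seal); with O(seal_envelope) we get O(break_seal).
Premises 2, 6, 7, 8, 12 do not contribute to this derivation.
Thus O(break_seal), which is F(~break_seal): ~break_seal is forbidden.

Forbidden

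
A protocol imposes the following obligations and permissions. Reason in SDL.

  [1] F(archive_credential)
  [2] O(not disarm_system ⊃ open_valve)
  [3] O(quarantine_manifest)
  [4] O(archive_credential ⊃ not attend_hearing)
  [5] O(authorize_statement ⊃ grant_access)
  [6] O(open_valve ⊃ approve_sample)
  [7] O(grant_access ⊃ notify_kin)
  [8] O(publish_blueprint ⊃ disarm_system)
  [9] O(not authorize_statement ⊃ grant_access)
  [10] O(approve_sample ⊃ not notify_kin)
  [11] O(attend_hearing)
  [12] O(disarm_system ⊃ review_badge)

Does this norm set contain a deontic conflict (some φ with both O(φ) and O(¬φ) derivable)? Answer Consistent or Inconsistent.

Consistent

Premise 4 is O(archive_credential ⊃ not attend_hearing), but O(archive_credential) is not derivable from the premises, so it does not yield O(not attend_hearing).
So O(not attend_hearing) is not derivable, and the apparent clash with O(attend_hearing) does not arise.
A world satisfying every obligation exists (e.g. approve_sample=false, archive_credential=false, attend_hearing=true, authorize_statement=false, disarm_system=true, grant_access=true, notify_kin=true, open_valve=false, publish_blueprint=false, quarantine_manifest=true, review_badge=true); no atom is both obligatory and forbidden, so the set is consistent.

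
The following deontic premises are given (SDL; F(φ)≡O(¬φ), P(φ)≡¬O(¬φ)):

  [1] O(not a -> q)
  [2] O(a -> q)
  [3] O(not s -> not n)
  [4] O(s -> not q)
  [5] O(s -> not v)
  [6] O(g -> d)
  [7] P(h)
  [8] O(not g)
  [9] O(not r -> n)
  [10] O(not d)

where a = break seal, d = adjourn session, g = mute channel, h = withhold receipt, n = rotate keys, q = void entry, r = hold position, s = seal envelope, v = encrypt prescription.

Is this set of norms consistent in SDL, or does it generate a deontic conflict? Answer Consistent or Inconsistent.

Premise 6 is O(g -> d), but O(g) is not derivable from the premises, so it does not yield O(d).
So O(d) is not derivable, and the apparent clash with O(not d) does not arise.
A world satisfying every obligation exists (e.g. a=false, d=false, g=false, h=false, n=false, q=true, r=true, s=false, v=false); no atom is both obligatory and forbidden, so the set is consistent.

Consistent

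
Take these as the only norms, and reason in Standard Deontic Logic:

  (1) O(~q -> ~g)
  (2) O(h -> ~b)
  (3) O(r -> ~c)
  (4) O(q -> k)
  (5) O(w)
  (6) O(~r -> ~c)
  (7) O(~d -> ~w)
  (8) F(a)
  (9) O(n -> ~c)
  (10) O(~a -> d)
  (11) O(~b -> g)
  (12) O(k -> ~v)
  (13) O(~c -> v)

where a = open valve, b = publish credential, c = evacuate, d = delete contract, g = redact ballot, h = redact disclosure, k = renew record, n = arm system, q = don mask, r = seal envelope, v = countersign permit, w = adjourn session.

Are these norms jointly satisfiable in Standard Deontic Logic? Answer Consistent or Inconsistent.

Premise 7 is O(~d -> ~w), but O(~d) is not derivable from the premises, so it does not yield O(~w).
So O(~w) is not derivable, and the apparent clash with O(w) does not arise.
A world satisfying every obligation exists (e.g. a=false, b=true, c=false, d=true, g=false, h=false, k=false, n=false, q=false, r=false, v=true, w=true); no atom is both obligatory and forbidden, so the set is consistent.

Consistent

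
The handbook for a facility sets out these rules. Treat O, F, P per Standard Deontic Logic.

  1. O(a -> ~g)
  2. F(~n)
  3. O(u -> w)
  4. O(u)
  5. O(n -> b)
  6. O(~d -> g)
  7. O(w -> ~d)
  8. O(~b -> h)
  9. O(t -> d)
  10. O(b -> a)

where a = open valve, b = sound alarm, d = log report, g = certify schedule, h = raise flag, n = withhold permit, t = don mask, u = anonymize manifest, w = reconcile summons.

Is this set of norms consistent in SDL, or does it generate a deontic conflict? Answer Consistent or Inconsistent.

Inconsistent

Premise 2, F(~n), is equivalent to O(n).
Premise 5 is O(n -> b); since O(n), deontic closure gives O(b).
Premise 10 is O(b -> a); since O(b), deontic closure gives O(a).
Applying K to premise 1 (O(a -> ~g)) and O(a) yields O(~g).
The contrapositive of premise 6 (O(~d -> g)) is O(~g -> d), and O(~g) is already established, so O(d).
Premise 7 is O(w -> ~d); contrapositively O(d -> ~w). Since O(d) holds, K gives O(~w).
The contrapositive of premise 3 (O(u -> w)) is O(~w -> ~u), and O(~w) is already established, so O(~u).
But premise 4 directly asserts O(u).
We now have both O(~u) and O(u) — u is simultaneously obligatory and forbidden, violating the D-axiom.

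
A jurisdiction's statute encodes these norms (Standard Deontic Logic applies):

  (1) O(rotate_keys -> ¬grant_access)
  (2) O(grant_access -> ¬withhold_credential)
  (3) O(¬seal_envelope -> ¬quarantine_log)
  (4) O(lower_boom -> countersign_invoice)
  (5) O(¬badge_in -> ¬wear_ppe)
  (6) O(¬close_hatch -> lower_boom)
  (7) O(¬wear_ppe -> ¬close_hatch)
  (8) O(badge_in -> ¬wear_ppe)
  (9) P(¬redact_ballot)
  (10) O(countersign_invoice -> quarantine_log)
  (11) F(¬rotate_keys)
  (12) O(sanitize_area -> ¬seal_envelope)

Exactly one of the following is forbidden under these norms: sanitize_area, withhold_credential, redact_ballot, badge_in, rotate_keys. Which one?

sanitize_area

Premises 8 and 5 cover both cases: O(badge_in -> ¬wear_ppe) and O(¬badge_in -> ¬wear_ppe). Since badge_in ∨ ¬badge_in is a tautology, O(¬wear_ppe) follows.
Applying K to premise 7 (O(¬wear_ppe -> ¬close_hatch)) and O(¬wear_ppe) yields O(¬close_hatch).
Premise 6 is O(¬close_hatch -> lower_boom); since O(¬close_hatch), deontic closure gives O(lower_boom).
Premise 4 is O(lower_boom -> countersign_invoice); since O(lower_boom), deontic closure gives O(countersign_invoice).
Applying K to premise 10 (O(countersign_invoice -> quarantine_log)) and O(countersign_invoice) yields O(quarantine_log).
The contrapositive of premise 3 (O(¬seal_envelope -> ¬quarantine_log)) is O(quarantine_log -> seal_envelope), and O(quarantine_log) is already established, so O(seal_envelope).
Premise 12 is O(sanitize_area -> ¬seal_envelope); contrapositively O(seal_envelope -> ¬sanitize_area). Since O(seal_envelope) holds, K gives O(¬sanitize_area).
So O(¬sanitize_area) holds, i.e. sanitize_area is forbidden. None of the other listed options is forbidden under the premises.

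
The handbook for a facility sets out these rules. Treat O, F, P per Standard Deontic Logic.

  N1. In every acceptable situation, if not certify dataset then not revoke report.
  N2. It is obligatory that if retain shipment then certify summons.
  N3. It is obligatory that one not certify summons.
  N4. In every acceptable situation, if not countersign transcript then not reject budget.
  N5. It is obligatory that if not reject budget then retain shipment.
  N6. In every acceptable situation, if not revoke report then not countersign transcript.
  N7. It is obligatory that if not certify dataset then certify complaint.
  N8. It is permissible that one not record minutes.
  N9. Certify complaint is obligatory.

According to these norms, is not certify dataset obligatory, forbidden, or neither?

From premise 3 we have O(¬certify_summons).
Premise 2 is O(retain_shipment → certify_summons); contrapositively O(¬certify_summons → ¬retain_shipment). Since O(¬certify_summons) holds, K gives O(¬retain_shipment).
Premise 5 is O(¬reject_budget → retain_shipment); contrapositively O(¬retain_shipment → reject_budget). Since O(¬retain_shipment) holds, K gives O(reject_budget).
Premise 4, O(¬countersign_transcript → ¬reject_budget), contraposes to O(reject_budget → countersign_transcript); with O(reject_budget) we get O(countersign_transcript).
Premise 6, O(¬revoke_report → ¬countersign_transcript), contraposes to O(countersign_transcript → revoke_report); with O(countersign_transcript) we get O(revoke_report).
Premise 1, O(¬certify_dataset → ¬revoke_report), contraposes to O(revoke_report → certify_dataset); with O(revoke_report) we get O(certify_dataset).
Premises 7, 8, 9 do not contribute to this derivation.
Thus O(certify_dataset), which is F(¬certify_dataset): ¬certify_dataset is forbidden.

Forbidden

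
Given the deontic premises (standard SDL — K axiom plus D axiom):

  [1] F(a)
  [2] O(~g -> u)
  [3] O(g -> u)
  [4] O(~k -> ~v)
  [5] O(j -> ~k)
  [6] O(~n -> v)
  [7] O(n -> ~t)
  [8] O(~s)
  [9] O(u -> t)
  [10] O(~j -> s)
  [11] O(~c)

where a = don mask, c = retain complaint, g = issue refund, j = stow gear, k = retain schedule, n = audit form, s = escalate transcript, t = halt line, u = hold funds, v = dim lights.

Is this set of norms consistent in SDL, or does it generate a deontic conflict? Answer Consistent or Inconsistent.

By case analysis on g: premise 3 gives O(g -> u) and premise 2 gives O(~g -> u), so O(u) either way.
Premise 9 is O(u -> t); since O(u), deontic closure gives O(t).
Premise 7, O(n -> ~t), contraposes to O(t -> ~n); with O(t) we get O(~n).
Applying K to premise 6 (O(~n -> v)) and O(~n) yields O(v).
Premise 4, O(~k -> ~v), contraposes to O(v -> k); with O(v) we get O(k).
Premise 5 is O(j -> ~k); contrapositively O(k -> ~j). Since O(k) holds, K gives O(~j).
With premise 10, O(~j -> s), the K-axiom yields O(s).
But premise 8 directly asserts O(~s).
We now have both O(s) and O(~s) — s is simultaneously obligatory and forbidden, violating the D-axiom.

Inconsistent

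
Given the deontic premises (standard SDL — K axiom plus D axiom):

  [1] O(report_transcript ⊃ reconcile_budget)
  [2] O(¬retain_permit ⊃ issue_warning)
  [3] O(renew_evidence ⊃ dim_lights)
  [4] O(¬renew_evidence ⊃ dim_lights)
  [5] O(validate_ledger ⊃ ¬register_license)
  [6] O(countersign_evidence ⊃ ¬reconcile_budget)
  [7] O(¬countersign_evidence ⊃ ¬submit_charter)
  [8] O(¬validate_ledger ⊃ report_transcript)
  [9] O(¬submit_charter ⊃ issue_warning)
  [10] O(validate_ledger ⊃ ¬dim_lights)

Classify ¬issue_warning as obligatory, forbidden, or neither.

Forbidden

Premises 4 and 3 cover both cases: O(¬renew_evidence ⊃ dim_lights) and O(renew_evidence ⊃ dim_lights). Since ¬renew_evidence ∨ renew_evidence is a tautology, O(dim_lights) follows.
Premise 10 is O(validate_ledger ⊃ ¬dim_lights); contrapositively O(dim_lights ⊃ ¬validate_ledger). Since O(dim_lights) holds, K gives O(¬validate_ledger).
Premise 8 is O(¬validate_ledger ⊃ report_transcript); since O(¬validate_ledger), deontic closure gives O(report_transcript).
Applying K to premise 1 (O(report_transcript ⊃ reconcile_budget)) and O(report_transcript) yields O(reconcile_budget).
Premise 6 is O(countersign_evidence ⊃ ¬reconcile_budget); contrapositively O(reconcile_budget ⊃ ¬countersign_evidence). Since O(reconcile_budget) holds, K gives O(¬countersign_evidence).
Applying K to premise 7 (O(¬countersign_evidence ⊃ ¬submit_charter)) and O(¬countersign_evidence) yields O(¬submit_charter).
With premise 9, O(¬submit_charter ⊃ issue_warning), the K-axiom yields O(issue_warning).
Premises 2, 5 do not contribute to this derivation.
Thus O(issue_warning), which is F(¬issue_warning): ¬issue_warning is forbidden.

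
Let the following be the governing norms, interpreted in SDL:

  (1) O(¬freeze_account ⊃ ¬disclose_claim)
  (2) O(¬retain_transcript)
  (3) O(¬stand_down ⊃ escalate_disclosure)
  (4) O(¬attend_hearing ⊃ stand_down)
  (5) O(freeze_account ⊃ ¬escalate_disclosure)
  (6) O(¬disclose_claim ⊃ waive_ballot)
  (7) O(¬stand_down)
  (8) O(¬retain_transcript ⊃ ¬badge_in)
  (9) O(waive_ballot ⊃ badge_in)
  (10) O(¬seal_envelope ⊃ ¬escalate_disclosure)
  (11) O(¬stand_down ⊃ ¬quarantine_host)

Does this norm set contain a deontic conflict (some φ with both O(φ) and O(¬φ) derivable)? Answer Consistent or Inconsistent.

Inconsistent

Premise 2 gives O(¬retain_transcript).
From O(¬retain_transcript) and premise 8, O(¬retain_transcript ⊃ ¬badge_in), we obtain O(¬badge_in).
The contrapositive of premise 9 (O(waive_ballot ⊃ badge_in)) is O(¬badge_in ⊃ ¬waive_ballot), and O(¬badge_in) is already established, so O(¬waive_ballot).
Premise 6, O(¬disclose_claim ⊃ waive_ballot), contraposes to O(¬waive_ballot ⊃ disclose_claim); with O(¬waive_ballot) we get O(disclose_claim).
The contrapositive of premise 1 (O(¬freeze_account ⊃ ¬disclose_claim)) is O(disclose_claim ⊃ freeze_account), and O(disclose_claim) is already established, so O(freeze_account).
From O(freeze_account) and premise 5, O(freeze_account ⊃ ¬escalate_disclosure), we obtain O(¬escalate_disclosure).
Premise 3 is O(¬stand_down ⊃ escalate_disclosure); contrapositively O(¬escalate_disclosure ⊃ stand_down). Since O(¬escalate_disclosure) holds, K gives O(stand_down).
Yet premise 7 states O(¬stand_down).
We now have both O(stand_down) and O(¬stand_down) — stand_down is simultaneously obligatory and forbidden, violating the D-axiom.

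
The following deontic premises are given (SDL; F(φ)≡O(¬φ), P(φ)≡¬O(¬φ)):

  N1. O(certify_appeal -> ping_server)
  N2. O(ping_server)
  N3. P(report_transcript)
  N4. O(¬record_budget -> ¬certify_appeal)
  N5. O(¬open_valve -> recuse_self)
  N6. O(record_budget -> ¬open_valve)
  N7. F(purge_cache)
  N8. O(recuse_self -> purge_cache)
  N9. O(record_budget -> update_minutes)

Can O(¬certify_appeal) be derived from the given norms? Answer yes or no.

Premise 7, F(purge_cache), is equivalent to O(¬purge_cache).
Premise 8 is O(recuse_self -> purge_cache); contrapositively O(¬purge_cache -> ¬recuse_self). Since O(¬purge_cache) holds, K gives O(¬recuse_self).
The contrapositive of premise 5 (O(¬open_valve -> recuse_self)) is O(¬recuse_self -> open_valve), and O(¬recuse_self) is already established, so O(open_valve).
Premise 6, O(record_budget -> ¬open_valve), contraposes to O(open_valve -> ¬record_budget); with O(open_valve) we get O(¬record_budget).
Premise 4 is O(¬record_budget -> ¬certify_appeal); since O(¬record_budget), deontic closure gives O(¬certify_appeal).
Premises 1, 2, 3, 9 do not contribute to this derivation.
So O(¬certify_appeal) follows.

Yes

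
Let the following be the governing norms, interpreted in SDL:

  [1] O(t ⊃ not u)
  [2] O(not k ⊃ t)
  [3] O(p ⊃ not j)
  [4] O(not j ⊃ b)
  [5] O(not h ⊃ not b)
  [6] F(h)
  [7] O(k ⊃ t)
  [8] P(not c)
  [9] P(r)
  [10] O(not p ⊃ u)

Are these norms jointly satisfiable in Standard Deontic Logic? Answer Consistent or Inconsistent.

By case analysis on k: premise 7 gives O(k ⊃ t) and premise 2 gives O(not k ⊃ t), so O(t) either way.
Applying K to premise 1 (O(t ⊃ not u)) and O(t) yields O(not u).
Premise 10 is O(not p ⊃ u); contrapositively O(not u ⊃ p). Since O(not u) holds, K gives O(p).
Applying K to premise 3 (O(p ⊃ not j)) and O(p) yields O(not j).
Premise 4 is O(not j ⊃ b); since O(not j), deontic closure gives O(b).
Premise 5, O(not h ⊃ not b), contraposes to O(b ⊃ h); with O(b) we get O(h).
But premise 6, F(h), means O(not h).
We now have both O(h) and O(not h) — h is simultaneously obligatory and forbidden, violating the D-axiom.

Inconsistent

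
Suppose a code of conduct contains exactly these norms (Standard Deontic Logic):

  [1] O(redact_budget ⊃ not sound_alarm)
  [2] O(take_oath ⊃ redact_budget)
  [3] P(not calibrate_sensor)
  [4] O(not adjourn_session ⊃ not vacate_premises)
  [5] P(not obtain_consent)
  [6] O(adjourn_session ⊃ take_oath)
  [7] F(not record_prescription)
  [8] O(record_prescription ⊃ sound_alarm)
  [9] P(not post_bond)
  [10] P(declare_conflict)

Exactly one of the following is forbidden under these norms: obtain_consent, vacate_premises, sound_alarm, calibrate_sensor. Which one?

vacate_premises

Premise 7, F(not record_prescription), is equivalent to O(record_prescription).
From O(record_prescription) and premise 8, O(record_prescription ⊃ sound_alarm), we obtain O(sound_alarm).
Premise 1, O(redact_budget ⊃ not sound_alarm), contraposes to O(sound_alarm ⊃ not redact_budget); with O(sound_alarm) we get O(not redact_budget).
The contrapositive of premise 2 (O(take_oath ⊃ redact_budget)) is O(not redact_budget ⊃ not take_oath), and O(not redact_budget) is already established, so O(not take_oath).
Premise 6, O(adjourn_session ⊃ take_oath), contraposes to O(not take_oath ⊃ not adjourn_session); with O(not take_oath) we get O(not adjourn_session).
Applying K to premise 4 (O(not adjourn_session ⊃ not vacate_premises)) and O(not adjourn_session) yields O(not vacate_premises).
So O(not vacate_premises) holds, i.e. vacate_premises is forbidden. None of the other listed options is forbidden under the premises.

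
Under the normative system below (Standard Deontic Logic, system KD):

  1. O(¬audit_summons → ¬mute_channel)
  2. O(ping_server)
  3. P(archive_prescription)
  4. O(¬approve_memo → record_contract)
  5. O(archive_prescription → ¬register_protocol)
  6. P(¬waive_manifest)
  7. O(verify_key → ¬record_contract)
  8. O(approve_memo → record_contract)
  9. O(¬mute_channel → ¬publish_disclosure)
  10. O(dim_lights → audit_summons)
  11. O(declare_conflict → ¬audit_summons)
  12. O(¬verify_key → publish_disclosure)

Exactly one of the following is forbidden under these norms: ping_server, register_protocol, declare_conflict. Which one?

declare_conflict

By case analysis on ¬approve_memo: premise 4 gives O(¬approve_memo → record_contract) and premise 8 gives O(approve_memo → record_contract), so O(record_contract) either way.
Premise 7, O(verify_key → ¬record_contract), contraposes to O(record_contract → ¬verify_key); with O(record_contract) we get O(¬verify_key).
Premise 12 is O(¬verify_key → publish_disclosure); since O(¬verify_key), deontic closure gives O(publish_disclosure).
The contrapositive of premise 9 (O(¬mute_channel → ¬publish_disclosure)) is O(publish_disclosure → mute_channel), and O(publish_disclosure) is already established, so O(mute_channel).
Premise 1, O(¬audit_summons → ¬mute_channel), contraposes to O(mute_channel → audit_summons); with O(mute_channel) we get O(audit_summons).
Premise 11 is O(declare_conflict → ¬audit_summons); contrapositively O(audit_summons → ¬declare_conflict). Since O(audit_summons) holds, K gives O(¬declare_conflict).
So O(¬declare_conflict) holds, i.e. declare_conflict is forbidden. None of the other listed options is forbidden under the premises.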